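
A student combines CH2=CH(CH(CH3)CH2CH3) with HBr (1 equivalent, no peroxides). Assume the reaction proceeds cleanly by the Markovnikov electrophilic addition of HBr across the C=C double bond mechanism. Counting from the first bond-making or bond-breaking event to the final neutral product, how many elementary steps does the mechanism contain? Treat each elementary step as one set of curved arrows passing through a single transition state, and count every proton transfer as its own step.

3

Step 1: Electrophilic addition begins with the π(C=C) electrons forming a bond to the proton of HBr. Following Markovnikov's rule, the resulting cation is secondary. The H–Br bond breaks heterolytically, releasing Br⁻.
Step 2: A hydride (H with its bonding pair) migrates from the adjacent sec-butyl carbon to the cationic centre — a 1,2-hydride shift — upgrading the secondary cation to a tertiary one.
Step 3: Nucleophilic attack by Br⁻ on the carbocation completes the addition, giving R–Br.
Total: 3 elementary steps.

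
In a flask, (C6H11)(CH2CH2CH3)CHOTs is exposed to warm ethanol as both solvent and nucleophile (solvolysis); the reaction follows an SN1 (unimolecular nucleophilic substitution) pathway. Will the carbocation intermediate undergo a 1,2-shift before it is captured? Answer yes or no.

The first-formed carbocation is secondary.
The adjacent cyclohexyl carbon already bears 2 other carbon substituents and has a hydrogen to migrate; after a 1,2-hydride shift from that carbon the positive charge sits on a tertiary centre.
Tertiary is more stable than secondary, so the shift occurs.

yes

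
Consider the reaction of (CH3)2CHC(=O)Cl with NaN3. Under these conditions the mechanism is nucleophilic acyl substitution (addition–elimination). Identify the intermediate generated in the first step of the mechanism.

tetrahedral intermediate

Step 1: N3⁻ adds to the carbonyl carbon; the C=O π electrons shift onto oxygen and a tetrahedral alkoxide intermediate forms.
After step 1 the species present is a tetrahedral intermediate.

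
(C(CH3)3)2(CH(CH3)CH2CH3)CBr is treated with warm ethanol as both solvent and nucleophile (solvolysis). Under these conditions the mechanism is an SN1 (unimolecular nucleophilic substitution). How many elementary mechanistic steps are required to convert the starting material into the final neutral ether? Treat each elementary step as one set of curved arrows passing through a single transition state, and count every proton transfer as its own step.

Step 1: Rate-determining heterolysis of the C–Br bond gives Br⁻ and a tertiary carbocation.
(No 1,2-shift: no single shift to an adjacent carbon would give a more stable cation.)
Step 2: Nucleophilic capture: the oxygen of CH3CH2OH bonds to the cationic carbon, producing an oxonium-ion intermediate.
Step 3: Deprotonation of the oxonium oxygen by solvent ethanol yields the neutral ether.
Total: 3 elementary steps.

3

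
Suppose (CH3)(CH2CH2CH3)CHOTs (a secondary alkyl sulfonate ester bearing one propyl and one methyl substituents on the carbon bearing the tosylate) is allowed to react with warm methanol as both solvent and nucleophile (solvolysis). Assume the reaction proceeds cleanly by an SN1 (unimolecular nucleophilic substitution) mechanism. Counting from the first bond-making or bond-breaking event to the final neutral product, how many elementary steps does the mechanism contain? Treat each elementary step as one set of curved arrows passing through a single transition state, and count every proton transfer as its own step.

3

Step 1: Unassisted departure of TsO⁻ (taking the C–O bonding pair) generates a secondary carbocation.
(No 1,2-shift: no single shift to an adjacent carbon would give a more stable cation.)
Step 2: Nucleophilic capture: the oxygen of CH3OH bonds to the cationic carbon, producing an oxonium-ion intermediate.
Step 3: Proton transfer from the O–H of the oxonium ion to a solvent molecule delivers the neutral ether.
Total: 3 elementary steps.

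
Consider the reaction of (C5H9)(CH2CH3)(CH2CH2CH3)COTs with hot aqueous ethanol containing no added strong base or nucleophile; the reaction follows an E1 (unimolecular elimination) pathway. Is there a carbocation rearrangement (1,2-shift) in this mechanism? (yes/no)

no

The first-formed carbocation is tertiary.
No single 1,2-shift to an adjacent carbon would produce a more-substituted cation than the one already present, so no rearrangement occurs.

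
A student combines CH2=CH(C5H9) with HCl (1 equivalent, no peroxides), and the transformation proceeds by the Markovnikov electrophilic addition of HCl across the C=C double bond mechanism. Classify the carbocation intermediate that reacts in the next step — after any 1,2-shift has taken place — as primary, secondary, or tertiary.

Step 1: Protonation of the alkene by HCl: the π bond acts as the nucleophile and picks up H⁺, giving the more stable (Markovnikov) secondary carbocation. The H–Cl bond breaks heterolytically, releasing Cl⁻.
Step 2: Carbocation rearrangement: a 1,2-hydride shift from the adjacent cyclopentyl carbon converts the initially-formed secondary cation into the more stable tertiary cation.
The cation rearranges from secondary to tertiary via a 1,2-hydride shift from the adjacent cyclopentyl carbon; the tertiary cation is what reacts next.

tertiary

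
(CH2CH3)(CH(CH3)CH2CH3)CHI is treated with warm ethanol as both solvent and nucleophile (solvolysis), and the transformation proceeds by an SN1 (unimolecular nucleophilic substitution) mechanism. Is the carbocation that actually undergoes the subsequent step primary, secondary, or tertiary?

Step 1: Ionisation: the C–I σ-bond cleaves heterolytically; both bonding electrons depart with I⁻, leaving a secondary carbocation at the α-carbon.
Step 2: A hydride (H with its bonding pair) migrates from the adjacent sec-butyl carbon to the cationic centre — a 1,2-hydride shift — upgrading the secondary cation to a tertiary one.
The cation rearranges from secondary to tertiary via a 1,2-hydride shift from the adjacent sec-butyl carbon; the tertiary cation is what reacts next.

tertiary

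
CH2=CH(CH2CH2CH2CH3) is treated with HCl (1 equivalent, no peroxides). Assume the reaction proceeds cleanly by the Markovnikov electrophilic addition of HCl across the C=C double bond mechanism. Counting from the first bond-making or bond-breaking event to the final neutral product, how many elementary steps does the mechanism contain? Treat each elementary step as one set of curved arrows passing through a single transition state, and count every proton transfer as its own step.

Step 1: Electrophilic addition begins with the π(C=C) electrons forming a bond to the proton of HCl. Following Markovnikov's rule, the resulting cation is secondary. The H–Cl bond breaks heterolytically, releasing Cl⁻.
(No 1,2-shift: no single shift to an adjacent carbon would give a more stable cation.)
Step 2: Nucleophilic attack by Cl⁻ on the carbocation completes the addition, giving R–Cl.
Total: 2 elementary steps.

2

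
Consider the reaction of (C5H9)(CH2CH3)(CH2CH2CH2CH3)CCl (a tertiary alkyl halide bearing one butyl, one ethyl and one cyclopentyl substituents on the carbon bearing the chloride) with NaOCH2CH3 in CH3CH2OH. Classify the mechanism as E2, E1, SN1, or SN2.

E2

Conditions: a strong base with a tertiary substrate bearing a β-hydrogen.
These conditions are the textbook signature of the E2 pathway.
A strong (often hindered) base removes a β-H in concert with loss of the leaving group — bimolecular elimination.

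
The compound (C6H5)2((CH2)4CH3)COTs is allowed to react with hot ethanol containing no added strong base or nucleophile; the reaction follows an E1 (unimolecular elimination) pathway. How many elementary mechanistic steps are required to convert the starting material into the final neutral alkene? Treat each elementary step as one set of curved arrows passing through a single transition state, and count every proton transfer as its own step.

2

Step 1: The C–O bond breaks with both electrons going to the tosylate; TsO⁻ leaves and a tertiary carbocation remains.
(No 1,2-shift: no single shift to an adjacent carbon would give a more stable cation.)
Step 2: An ethanol molecule (solvent) deprotonates a β-carbon; as the C–H bond breaks, those electrons form the new alkene π bond.
Total: 2 elementary steps.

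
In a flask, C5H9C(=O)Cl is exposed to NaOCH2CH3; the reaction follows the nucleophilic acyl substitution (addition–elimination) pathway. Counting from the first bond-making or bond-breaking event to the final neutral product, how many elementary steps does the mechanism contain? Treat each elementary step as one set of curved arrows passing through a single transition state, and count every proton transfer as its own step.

2

Step 1: CH3CH2O⁻ adds to the carbonyl carbon; the C=O π electrons shift onto oxygen and a tetrahedral alkoxide intermediate forms.
Step 2: Collapse of the tetrahedral intermediate: the alkoxide oxygen pushes its lone pair back to re-form C=O while Cl⁻ leaves.
Total: 2 elementary steps.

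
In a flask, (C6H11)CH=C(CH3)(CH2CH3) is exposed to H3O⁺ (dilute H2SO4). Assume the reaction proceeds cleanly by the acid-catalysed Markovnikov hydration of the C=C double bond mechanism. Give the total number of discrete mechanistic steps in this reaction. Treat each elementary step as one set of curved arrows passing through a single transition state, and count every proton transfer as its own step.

Step 1: Protonation of the alkene by H3O⁺: the π bond acts as the nucleophile and picks up H⁺, giving the more stable (Markovnikov) tertiary carbocation. H2O is released.
(No 1,2-shift: no single shift to an adjacent carbon would give a more stable cation.)
Step 2: Nucleophilic capture of the cation by H2O produces the protonated alcohol (an oxonium ion).
Step 3: Deprotonation of the oxonium ion by a water molecule delivers the neutral alcohol and regenerates the acid catalyst.
Total: 3 elementary steps.

3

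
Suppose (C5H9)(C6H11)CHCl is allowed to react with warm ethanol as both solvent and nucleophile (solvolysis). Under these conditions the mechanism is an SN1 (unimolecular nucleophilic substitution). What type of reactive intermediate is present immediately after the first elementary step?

secondary carbocation

Step 1: Rate-determining heterolysis of the C–Cl bond gives Cl⁻ and a secondary carbocation.
After step 1 the species present is a secondary carbocation.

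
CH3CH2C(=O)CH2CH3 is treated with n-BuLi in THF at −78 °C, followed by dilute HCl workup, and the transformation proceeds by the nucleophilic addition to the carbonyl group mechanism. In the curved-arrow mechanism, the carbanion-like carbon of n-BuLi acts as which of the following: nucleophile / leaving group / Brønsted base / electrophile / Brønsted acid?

nucleophile

Step 1: A lone pair / filled orbital on the carbanion-like carbon of n-BuLi attacks the electrophilic carbonyl carbon; the π(C=O) electrons shift onto oxygen, producing a tetrahedral alkoxide intermediate.
The carbanion-like carbon of n-BuLi donates an electron pair to form a new σ-bond to carbon — it is the nucleophile.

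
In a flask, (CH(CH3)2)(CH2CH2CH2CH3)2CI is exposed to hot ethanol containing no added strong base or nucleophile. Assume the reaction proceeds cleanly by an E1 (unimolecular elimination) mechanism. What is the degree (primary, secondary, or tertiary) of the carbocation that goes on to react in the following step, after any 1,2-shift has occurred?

Step 1: Unassisted departure of I⁻ (taking the C–I bonding pair) generates a tertiary carbocation.
No single 1,2-shift to an adjacent carbon would give a more-substituted cation, so no rearrangement occurs.

tertiary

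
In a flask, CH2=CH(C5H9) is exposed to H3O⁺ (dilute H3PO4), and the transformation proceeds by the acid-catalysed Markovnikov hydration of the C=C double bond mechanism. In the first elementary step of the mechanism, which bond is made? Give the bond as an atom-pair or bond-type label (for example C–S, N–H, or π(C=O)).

Step 1: Electrophilic addition begins with the π(C=C) electrons forming a bond to the proton of H3O⁺. Following Markovnikov's rule, the resulting cation is secondary. H2O is released.
The bond formed in this step is the C–H bond.

C–H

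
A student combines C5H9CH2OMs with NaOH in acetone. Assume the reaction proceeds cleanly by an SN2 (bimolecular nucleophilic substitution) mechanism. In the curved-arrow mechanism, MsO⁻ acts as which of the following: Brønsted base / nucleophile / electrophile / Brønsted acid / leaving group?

leaving group

Step 1: The hydroxide nucleophile donates a lone pair from O to the α-carbon in a backside attack; simultaneously the C–O σ-bond breaks and both of its electrons leave with MsO⁻. One concerted step with inversion of configuration.
MsO⁻ departs with both electrons of the breaking σ-bond — that is the definition of a leaving group.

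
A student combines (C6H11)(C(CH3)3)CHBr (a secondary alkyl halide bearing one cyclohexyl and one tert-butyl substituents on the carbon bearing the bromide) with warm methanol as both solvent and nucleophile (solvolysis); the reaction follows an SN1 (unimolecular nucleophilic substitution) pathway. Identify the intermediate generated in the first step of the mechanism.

Step 1: Rate-determining heterolysis of the C–Br bond gives Br⁻ and a secondary carbocation.
After step 1 the species present is a secondary carbocation.

secondary carbocation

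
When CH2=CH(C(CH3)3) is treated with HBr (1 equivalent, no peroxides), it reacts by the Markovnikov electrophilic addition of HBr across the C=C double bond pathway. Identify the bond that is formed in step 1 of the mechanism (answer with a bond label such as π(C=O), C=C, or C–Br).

Step 1: Protonation of the alkene by HBr: the π bond acts as the nucleophile and picks up H⁺, giving the more stable (Markovnikov) secondary carbocation. The H–Br bond breaks heterolytically, releasing Br⁻.
The bond formed in this step is the C–H bond.

C–H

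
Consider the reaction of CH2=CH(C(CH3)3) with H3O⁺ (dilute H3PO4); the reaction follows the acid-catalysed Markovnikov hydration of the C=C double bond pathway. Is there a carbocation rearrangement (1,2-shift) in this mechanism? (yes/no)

yes

The first-formed carbocation is secondary.
The adjacent tert-butyl carbon has no hydrogen but bears methyl groups; migration of one methyl with its bonding pair (a 1,2-methyl shift) places the charge on a tertiary centre.
Tertiary is more stable than secondary, so the shift occurs.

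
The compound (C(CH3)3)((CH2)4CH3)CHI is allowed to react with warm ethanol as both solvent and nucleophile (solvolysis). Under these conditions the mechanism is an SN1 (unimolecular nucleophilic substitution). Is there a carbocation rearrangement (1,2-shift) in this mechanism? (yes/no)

The first-formed carbocation is secondary.
The adjacent tert-butyl carbon has no hydrogen but bears methyl groups; migration of one methyl with its bonding pair (a 1,2-methyl shift) places the charge on a tertiary centre.
Tertiary is more stable than secondary, so the shift occurs.

yes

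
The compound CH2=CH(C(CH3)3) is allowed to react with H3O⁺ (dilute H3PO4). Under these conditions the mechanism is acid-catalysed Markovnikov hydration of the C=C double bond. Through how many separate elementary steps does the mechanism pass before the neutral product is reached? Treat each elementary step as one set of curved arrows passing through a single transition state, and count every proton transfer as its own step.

Step 1: Protonation of the alkene by H3O⁺: the π bond acts as the nucleophile and picks up H⁺, giving the more stable (Markovnikov) secondary carbocation. H2O is released.
Step 2: A methyl group with its bonding pair migrates from the adjacent tert-butyl carbon to the cationic centre — a 1,2-methyl shift — upgrading the secondary cation to a tertiary one.
Step 3: Nucleophilic capture of the cation by H2O produces the protonated alcohol (an oxonium ion).
Step 4: Deprotonation of the oxonium ion by a water molecule delivers the neutral alcohol and regenerates the acid catalyst.
Total: 4 elementary steps.

4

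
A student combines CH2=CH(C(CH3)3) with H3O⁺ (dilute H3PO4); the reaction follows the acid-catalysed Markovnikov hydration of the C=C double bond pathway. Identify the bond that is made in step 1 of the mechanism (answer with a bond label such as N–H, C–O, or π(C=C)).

C–H

Step 1: Protonation of the alkene by H3O⁺: the π bond acts as the nucleophile and picks up H⁺, giving the more stable (Markovnikov) secondary carbocation. H2O is released.
The bond formed in this step is the C–H bond.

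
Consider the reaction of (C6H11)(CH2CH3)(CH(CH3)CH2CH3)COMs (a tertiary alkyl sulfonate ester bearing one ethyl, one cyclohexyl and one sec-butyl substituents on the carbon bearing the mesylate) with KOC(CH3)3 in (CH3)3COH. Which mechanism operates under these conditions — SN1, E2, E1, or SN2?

E2

Conditions: a strong/bulky base with a tertiary substrate bearing a β-hydrogen.
These conditions are the textbook signature of the E2 pathway.
A strong (often hindered) base removes a β-H in concert with loss of the leaving group — bimolecular elimination.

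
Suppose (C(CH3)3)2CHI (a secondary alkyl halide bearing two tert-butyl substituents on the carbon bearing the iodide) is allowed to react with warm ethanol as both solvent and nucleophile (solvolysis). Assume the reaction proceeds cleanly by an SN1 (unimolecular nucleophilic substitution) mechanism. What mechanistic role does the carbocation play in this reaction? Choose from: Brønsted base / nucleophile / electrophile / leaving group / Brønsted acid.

Step 3: CH3CH2OH donates an oxygen lone pair into the empty p orbital of the cation, giving a protonated ether (an oxonium ion).
The carbocation accepts an electron pair into an empty or π* orbital — it is the electrophile.

electrophile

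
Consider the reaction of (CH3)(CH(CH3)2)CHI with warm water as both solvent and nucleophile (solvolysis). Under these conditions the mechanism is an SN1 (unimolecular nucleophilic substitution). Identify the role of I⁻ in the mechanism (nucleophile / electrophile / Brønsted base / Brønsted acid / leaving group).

Step 1: Unassisted departure of I⁻ (taking the C–I bonding pair) generates a secondary carbocation.
I⁻ departs with both electrons of the breaking σ-bond — that is the definition of a leaving group.

leaving group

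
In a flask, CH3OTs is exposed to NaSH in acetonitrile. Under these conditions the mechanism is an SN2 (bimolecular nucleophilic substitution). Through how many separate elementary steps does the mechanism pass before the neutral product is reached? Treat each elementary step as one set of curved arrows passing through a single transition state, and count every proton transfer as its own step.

1

Step 1: HS⁻ attacks the back face of the α-carbon while TsO⁻ departs with the C–O bonding pair — a single concerted displacement through a pentacoordinate transition state.
Total: 1 elementary step.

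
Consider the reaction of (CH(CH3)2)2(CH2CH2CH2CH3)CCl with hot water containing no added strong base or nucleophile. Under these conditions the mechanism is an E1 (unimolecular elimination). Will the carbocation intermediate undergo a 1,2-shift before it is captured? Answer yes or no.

no

The first-formed carbocation is tertiary.
No single 1,2-shift to an adjacent carbon would produce a more-substituted cation than the one already present, so no rearrangement occurs.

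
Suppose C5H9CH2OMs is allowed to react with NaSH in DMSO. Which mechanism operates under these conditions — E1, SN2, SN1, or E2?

SN2

Conditions: a primary substrate with a strong nucleophile in the polar aprotic solvent DMSO.
These conditions are the textbook signature of the SN2 pathway.
An unhindered substrate with a strong nucleophile in a polar aprotic solvent favours one-step backside displacement.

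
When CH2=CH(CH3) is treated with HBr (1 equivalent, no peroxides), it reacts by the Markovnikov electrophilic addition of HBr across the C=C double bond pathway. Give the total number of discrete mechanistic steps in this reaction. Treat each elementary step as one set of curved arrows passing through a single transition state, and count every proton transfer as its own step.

2

Step 1: The π electrons of the C=C bond attack a proton of HBr; Markovnikov addition places the new C–H on the less-substituted alkene carbon, so the positive charge ends up on the more-substituted carbon — a secondary carbocation. The H–Br bond breaks heterolytically, releasing Br⁻.
(No 1,2-shift: no single shift to an adjacent carbon would give a more stable cation.)
Step 2: The Br⁻ anion donates a lone pair to the carbocation, forming the new C–Br σ-bond and giving the neutral alkyl halide.
Total: 2 elementary steps.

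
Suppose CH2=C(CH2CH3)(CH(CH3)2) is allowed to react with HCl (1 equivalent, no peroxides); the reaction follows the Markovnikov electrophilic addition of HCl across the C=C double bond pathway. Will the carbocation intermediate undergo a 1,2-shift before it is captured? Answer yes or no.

no

The first-formed carbocation is tertiary.
No single 1,2-shift to an adjacent carbon would produce a more-substituted cation than the one already present, so no rearrangement occurs.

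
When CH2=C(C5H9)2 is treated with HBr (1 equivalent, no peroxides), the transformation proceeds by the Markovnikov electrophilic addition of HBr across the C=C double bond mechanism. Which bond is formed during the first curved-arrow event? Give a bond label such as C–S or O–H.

C–H

Step 1: The π electrons of the C=C bond attack a proton of HBr; Markovnikov addition places the new C–H on the less-substituted alkene carbon, so the positive charge ends up on the more-substituted carbon — a tertiary carbocation. The H–Br bond breaks heterolytically, releasing Br⁻.
The bond formed in this step is the C–H bond.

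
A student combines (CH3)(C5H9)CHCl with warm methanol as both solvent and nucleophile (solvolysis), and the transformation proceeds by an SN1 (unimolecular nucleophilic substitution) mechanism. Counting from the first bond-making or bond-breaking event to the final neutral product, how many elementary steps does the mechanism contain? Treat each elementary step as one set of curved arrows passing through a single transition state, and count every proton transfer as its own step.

4

Step 1: The C–Cl bond breaks with both electrons going to the chloride; Cl⁻ leaves and a secondary carbocation remains.
Step 2: A hydride (H with its bonding pair) migrates from the adjacent cyclopentyl carbon to the cationic centre — a 1,2-hydride shift — upgrading the secondary cation to a tertiary one.
Step 3: Nucleophilic capture: the oxygen of CH3OH bonds to the cationic carbon, producing an oxonium-ion intermediate.
Step 4: A second solvent molecule removes the proton on oxygen, giving the neutral ether product.
Total: 4 elementary steps.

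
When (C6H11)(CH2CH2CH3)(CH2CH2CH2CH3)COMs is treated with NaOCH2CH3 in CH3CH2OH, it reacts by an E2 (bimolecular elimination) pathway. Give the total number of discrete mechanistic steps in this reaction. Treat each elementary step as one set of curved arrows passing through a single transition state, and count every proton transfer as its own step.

1

Step 1: In one step, CH3CH2O⁻ pulls off a β-proton, the C–O bond cleaves, and a C=C double bond forms between the α- and β-carbons (E2, anti elimination).
Total: 1 elementary step.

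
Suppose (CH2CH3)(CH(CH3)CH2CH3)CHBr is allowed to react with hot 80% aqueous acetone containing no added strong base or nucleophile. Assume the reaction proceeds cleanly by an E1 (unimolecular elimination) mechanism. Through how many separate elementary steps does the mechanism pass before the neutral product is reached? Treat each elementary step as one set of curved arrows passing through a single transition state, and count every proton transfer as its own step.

3

Step 1: The C–Br bond breaks with both electrons going to the bromide; Br⁻ leaves and a secondary carbocation remains.
Step 2: Carbocation rearrangement: a 1,2-hydride shift from the adjacent sec-butyl carbon converts the initially-formed secondary cation into the more stable tertiary cation.
Step 3: A water molecule (solvent) deprotonates a β-carbon; as the C–H bond breaks, those electrons form the new alkene π bond.
Total: 3 elementary steps.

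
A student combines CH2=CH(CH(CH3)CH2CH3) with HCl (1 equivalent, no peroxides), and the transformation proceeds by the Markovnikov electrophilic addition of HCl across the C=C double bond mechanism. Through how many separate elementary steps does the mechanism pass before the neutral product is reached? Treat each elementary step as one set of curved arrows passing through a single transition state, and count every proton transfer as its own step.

3

Step 1: The π electrons of the C=C bond attack a proton of HCl; Markovnikov addition places the new C–H on the less-substituted alkene carbon, so the positive charge ends up on the more-substituted carbon — a secondary carbocation. The H–Cl bond breaks heterolytically, releasing Cl⁻.
Step 2: Carbocation rearrangement: a 1,2-hydride shift from the adjacent sec-butyl carbon converts the initially-formed secondary cation into the more stable tertiary cation.
Step 3: Cl⁻ captures the cation: a lone pair on Cl⁻ fills the empty p orbital, producing the alkyl halide product.
Total: 3 elementary steps.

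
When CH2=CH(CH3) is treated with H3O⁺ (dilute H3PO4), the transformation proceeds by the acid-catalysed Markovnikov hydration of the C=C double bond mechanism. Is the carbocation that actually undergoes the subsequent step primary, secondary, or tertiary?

secondary

Step 1: The π electrons of the C=C bond attack a proton of H3O⁺; Markovnikov addition places the new C–H on the less-substituted alkene carbon, so the positive charge ends up on the more-substituted carbon — a secondary carbocation. H2O is released.
No single 1,2-shift to an adjacent carbon would give a more-substituted cation, so no rearrangement occurs.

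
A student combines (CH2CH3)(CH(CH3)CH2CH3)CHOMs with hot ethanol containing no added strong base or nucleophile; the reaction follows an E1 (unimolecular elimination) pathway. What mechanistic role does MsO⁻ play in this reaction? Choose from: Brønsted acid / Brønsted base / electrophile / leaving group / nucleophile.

Step 1: Unassisted departure of MsO⁻ (taking the C–O bonding pair) generates a secondary carbocation.
MsO⁻ departs with both electrons of the breaking σ-bond — that is the definition of a leaving group.

leaving group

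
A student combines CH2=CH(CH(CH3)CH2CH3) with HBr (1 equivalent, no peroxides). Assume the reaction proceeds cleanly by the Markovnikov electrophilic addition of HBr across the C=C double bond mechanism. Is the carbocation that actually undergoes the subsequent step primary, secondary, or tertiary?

Step 1: The π electrons of the C=C bond attack a proton of HBr; Markovnikov addition places the new C–H on the less-substituted alkene carbon, so the positive charge ends up on the more-substituted carbon — a secondary carbocation. The H–Br bond breaks heterolytically, releasing Br⁻.
Step 2: A 1,2-hydride shift from the adjacent sec-butyl carbon moves the positive charge from the secondary centre to an adjacent carbon, generating a more stable tertiary carbocation.
The cation rearranges from secondary to tertiary via a 1,2-hydride shift from the adjacent sec-butyl carbon; the tertiary cation is what reacts next.

tertiary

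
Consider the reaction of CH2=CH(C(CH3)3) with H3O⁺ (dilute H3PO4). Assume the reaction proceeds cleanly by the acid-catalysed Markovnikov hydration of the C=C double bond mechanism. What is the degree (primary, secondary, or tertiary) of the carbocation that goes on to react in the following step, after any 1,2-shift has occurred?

Step 1: Electrophilic addition begins with the π(C=C) electrons forming a bond to the proton of H3O⁺. Following Markovnikov's rule, the resulting cation is secondary. H2O is released.
Step 2: A methyl group with its bonding pair migrates from the adjacent tert-butyl carbon to the cationic centre — a 1,2-methyl shift — upgrading the secondary cation to a tertiary one.
The cation rearranges from secondary to tertiary via a 1,2-methyl shift from the adjacent tert-butyl carbon; the tertiary cation is what reacts next.

tertiary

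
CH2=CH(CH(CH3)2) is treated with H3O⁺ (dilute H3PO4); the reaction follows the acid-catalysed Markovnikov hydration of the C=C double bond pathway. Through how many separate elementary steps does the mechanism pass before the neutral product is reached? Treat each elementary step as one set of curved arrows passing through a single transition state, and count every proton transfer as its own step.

4

Step 1: Electrophilic addition begins with the π(C=C) electrons forming a bond to the proton of H3O⁺. Following Markovnikov's rule, the resulting cation is secondary. H2O is released.
Step 2: A hydride (H with its bonding pair) migrates from the adjacent isopropyl carbon to the cationic centre — a 1,2-hydride shift — upgrading the secondary cation to a tertiary one.
Step 3: A lone pair on the oxygen of H2O attacks the carbocation, forming a C–O bond and an oxonium ion (a protonated alcohol).
Step 4: H2O removes a proton from the oxonium oxygen, regenerating H3O⁺ and giving the neutral alcohol.
Total: 4 elementary steps.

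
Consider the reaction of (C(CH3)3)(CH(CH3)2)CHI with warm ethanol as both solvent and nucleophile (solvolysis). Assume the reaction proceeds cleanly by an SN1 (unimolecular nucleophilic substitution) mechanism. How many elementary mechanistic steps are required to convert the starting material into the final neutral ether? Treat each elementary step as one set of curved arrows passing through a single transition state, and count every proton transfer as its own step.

Step 1: Rate-determining heterolysis of the C–I bond gives I⁻ and a secondary carbocation.
Step 2: Carbocation rearrangement: a 1,2-hydride shift from the adjacent isopropyl carbon converts the initially-formed secondary cation into the more stable tertiary cation.
Step 3: CH3CH2OH donates an oxygen lone pair into the empty p orbital of the cation, giving a protonated ether (an oxonium ion).
Step 4: Proton transfer from the O–H of the oxonium ion to a solvent molecule delivers the neutral ether.
Total: 4 elementary steps.

4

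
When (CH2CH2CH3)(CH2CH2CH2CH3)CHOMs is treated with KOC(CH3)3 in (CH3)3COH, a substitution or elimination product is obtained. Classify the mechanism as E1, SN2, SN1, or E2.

Conditions: a strong/bulky base with a secondary substrate bearing a β-hydrogen.
These conditions are the textbook signature of the E2 pathway.
A strong (often hindered) base removes a β-H in concert with loss of the leaving group — bimolecular elimination.

E2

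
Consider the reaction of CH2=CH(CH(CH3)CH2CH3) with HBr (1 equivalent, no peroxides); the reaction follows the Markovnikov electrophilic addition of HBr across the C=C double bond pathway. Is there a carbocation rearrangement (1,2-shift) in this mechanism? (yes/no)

The first-formed carbocation is secondary.
The adjacent sec-butyl carbon already bears 2 other carbon substituents and has a hydrogen to migrate; after a 1,2-hydride shift from that carbon the positive charge sits on a tertiary centre.
Tertiary is more stable than secondary, so the shift occurs.

yes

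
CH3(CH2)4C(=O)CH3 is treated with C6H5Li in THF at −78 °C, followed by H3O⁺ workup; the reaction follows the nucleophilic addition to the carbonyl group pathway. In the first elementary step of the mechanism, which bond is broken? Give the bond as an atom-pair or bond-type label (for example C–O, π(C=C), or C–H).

Step 1: A lone pair / filled orbital on the carbanion-like carbon of C6H5Li attacks the electrophilic carbonyl carbon; the π(C=O) electrons shift onto oxygen, producing a tetrahedral alkoxide intermediate.
The bond broken in this step is the π(C=O) bond.

π(C=O)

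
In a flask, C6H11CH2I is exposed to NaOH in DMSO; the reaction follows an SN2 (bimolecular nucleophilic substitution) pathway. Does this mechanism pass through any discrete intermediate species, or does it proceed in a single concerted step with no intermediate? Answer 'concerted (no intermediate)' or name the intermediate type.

concerted (no intermediate)

The hydroxide nucleophile donates a lone pair from O to the α-carbon in a backside attack; simultaneously the C–I σ-bond breaks and both of its electrons leave with I⁻. One concerted step with inversion of configuration.
All bond changes occur in one transition state; no discrete intermediate is formed.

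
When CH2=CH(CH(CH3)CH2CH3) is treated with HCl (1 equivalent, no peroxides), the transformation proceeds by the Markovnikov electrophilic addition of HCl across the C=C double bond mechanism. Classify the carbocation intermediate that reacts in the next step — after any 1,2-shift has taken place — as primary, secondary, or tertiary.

tertiary

Step 1: Electrophilic addition begins with the π(C=C) electrons forming a bond to the proton of HCl. Following Markovnikov's rule, the resulting cation is secondary. The H–Cl bond breaks heterolytically, releasing Cl⁻.
Step 2: A hydride (H with its bonding pair) migrates from the adjacent sec-butyl carbon to the cationic centre — a 1,2-hydride shift — upgrading the secondary cation to a tertiary one.
The cation rearranges from secondary to tertiary via a 1,2-hydride shift from the adjacent sec-butyl carbon; the tertiary cation is what reacts next.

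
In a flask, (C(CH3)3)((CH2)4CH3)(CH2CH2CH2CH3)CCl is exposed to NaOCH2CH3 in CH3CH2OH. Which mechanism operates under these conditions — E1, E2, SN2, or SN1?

Conditions: a strong base with a tertiary substrate bearing a β-hydrogen.
These conditions are the textbook signature of the E2 pathway.
A strong (often hindered) base removes a β-H in concert with loss of the leaving group — bimolecular elimination.

E2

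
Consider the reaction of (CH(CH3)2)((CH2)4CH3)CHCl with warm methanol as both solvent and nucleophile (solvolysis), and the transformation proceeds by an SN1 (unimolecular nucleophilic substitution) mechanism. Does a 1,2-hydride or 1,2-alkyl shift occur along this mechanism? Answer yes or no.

yes

The first-formed carbocation is secondary.
The adjacent isopropyl carbon already bears 2 other carbon substituents and has a hydrogen to migrate; after a 1,2-hydride shift from that carbon the positive charge sits on a tertiary centre.
Tertiary is more stable than secondary, so the shift occurs.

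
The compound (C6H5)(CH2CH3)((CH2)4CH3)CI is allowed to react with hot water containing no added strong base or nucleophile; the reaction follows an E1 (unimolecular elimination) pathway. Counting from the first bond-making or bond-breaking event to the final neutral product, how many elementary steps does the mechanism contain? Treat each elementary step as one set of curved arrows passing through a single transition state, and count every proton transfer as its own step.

Step 1: Rate-determining heterolysis of the C–I bond gives I⁻ and a tertiary carbocation.
(No 1,2-shift: no single shift to an adjacent carbon would give a more stable cation.)
Step 2: Loss of a β-proton to a water molecule of the solvent: the C–H bonding pair collapses toward the cationic carbon to form the C=C π bond, yielding the alkene.
Total: 2 elementary steps.

2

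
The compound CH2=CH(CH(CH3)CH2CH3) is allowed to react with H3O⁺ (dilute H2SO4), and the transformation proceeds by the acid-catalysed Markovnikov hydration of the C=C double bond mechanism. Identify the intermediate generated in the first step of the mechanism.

secondary carbocation

Step 1: Electrophilic addition begins with the π(C=C) electrons forming a bond to the proton of H3O⁺. Following Markovnikov's rule, the resulting cation is secondary. H2O is released.
After step 1 the species present is a secondary carbocation.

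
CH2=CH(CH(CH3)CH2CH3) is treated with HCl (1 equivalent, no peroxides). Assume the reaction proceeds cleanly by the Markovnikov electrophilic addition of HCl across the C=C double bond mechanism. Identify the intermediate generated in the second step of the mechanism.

tertiary carbocation

Step 1: The π electrons of the C=C bond attack a proton of HCl; Markovnikov addition places the new C–H on the less-substituted alkene carbon, so the positive charge ends up on the more-substituted carbon — a secondary carbocation. The H–Cl bond breaks heterolytically, releasing Cl⁻.
Step 2: A 1,2-hydride shift from the adjacent sec-butyl carbon moves the positive charge from the secondary centre to an adjacent carbon, generating a more stable tertiary carbocation.
After step 2 the species present is a tertiary carbocation.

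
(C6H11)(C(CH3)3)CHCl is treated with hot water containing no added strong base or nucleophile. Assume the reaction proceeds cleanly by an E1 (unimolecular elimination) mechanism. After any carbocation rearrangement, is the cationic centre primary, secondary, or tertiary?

Step 1: Unassisted departure of Cl⁻ (taking the C–Cl bonding pair) generates a secondary carbocation.
Step 2: A hydride (H with its bonding pair) migrates from the adjacent cyclohexyl carbon to the cationic centre — a 1,2-hydride shift — upgrading the secondary cation to a tertiary one.
The cation rearranges from secondary to tertiary via a 1,2-hydride shift from the adjacent cyclohexyl carbon; the tertiary cation is what reacts next.

tertiary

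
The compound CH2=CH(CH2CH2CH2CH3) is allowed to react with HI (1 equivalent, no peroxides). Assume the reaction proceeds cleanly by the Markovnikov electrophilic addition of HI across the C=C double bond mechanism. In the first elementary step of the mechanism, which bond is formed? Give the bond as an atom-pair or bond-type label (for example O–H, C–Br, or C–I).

C–H

Step 1: The π electrons of the C=C bond attack a proton of HI; Markovnikov addition places the new C–H on the less-substituted alkene carbon, so the positive charge ends up on the more-substituted carbon — a secondary carbocation. The H–I bond breaks heterolytically, releasing I⁻.
The bond formed in this step is the C–H bond.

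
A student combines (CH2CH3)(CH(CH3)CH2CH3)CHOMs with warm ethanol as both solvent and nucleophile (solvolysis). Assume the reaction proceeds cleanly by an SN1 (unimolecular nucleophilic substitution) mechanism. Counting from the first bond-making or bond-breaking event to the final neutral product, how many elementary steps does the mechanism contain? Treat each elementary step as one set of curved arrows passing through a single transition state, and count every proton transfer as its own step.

Step 1: The C–O bond breaks with both electrons going to the mesylate; MsO⁻ leaves and a secondary carbocation remains.
Step 2: A hydride (H with its bonding pair) migrates from the adjacent sec-butyl carbon to the cationic centre — a 1,2-hydride shift — upgrading the secondary cation to a tertiary one.
Step 3: Nucleophilic capture: the oxygen of CH3CH2OH bonds to the cationic carbon, producing an oxonium-ion intermediate.
Step 4: A second solvent molecule removes the proton on oxygen, giving the neutral ether product.
Total: 4 elementary steps.

4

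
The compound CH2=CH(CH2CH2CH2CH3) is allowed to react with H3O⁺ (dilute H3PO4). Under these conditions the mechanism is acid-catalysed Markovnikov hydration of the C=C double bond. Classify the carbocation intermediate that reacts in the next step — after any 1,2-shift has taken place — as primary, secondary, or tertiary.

secondary

Step 1: The π electrons of the C=C bond attack a proton of H3O⁺; Markovnikov addition places the new C–H on the less-substituted alkene carbon, so the positive charge ends up on the more-substituted carbon — a secondary carbocation. H2O is released.
No single 1,2-shift to an adjacent carbon would give a more-substituted cation, so no rearrangement occurs.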